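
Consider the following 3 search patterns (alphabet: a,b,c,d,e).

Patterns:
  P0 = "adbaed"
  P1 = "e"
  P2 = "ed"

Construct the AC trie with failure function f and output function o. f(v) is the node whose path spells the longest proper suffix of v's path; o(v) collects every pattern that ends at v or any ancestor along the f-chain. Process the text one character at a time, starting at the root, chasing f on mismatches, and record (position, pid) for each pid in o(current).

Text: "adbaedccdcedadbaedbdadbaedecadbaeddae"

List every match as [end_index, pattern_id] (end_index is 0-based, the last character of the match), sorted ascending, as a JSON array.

Construct AC machine:
Trie (insert patterns):
  n0 'ε': a→1 e→7
  n1 'a': d→2
  n2 'ad': b→3
  n3 'adb': a→4
  n4 'adba': e→5
  n5 'adbae': d→6
  n6 'adbaed': ·  [P0 ends]
  n7 'e': d→8  [P1 ends]
  n8 'ed': ·  [P2 ends]

BFS fail/out derivation:
  n1('a'): parent n0 fail=0; on 'a' 0 → fail=0;  out ∅∪∅=∅
  n7('e'): parent n0 fail=0; on 'e' 0 → fail=0;  out {1}∪∅={1}
  n2('ad'): parent n1 fail=0; on 'd' 0 → fail=0;  out ∅∪∅=∅
  n8('ed'): parent n7 fail=0; on 'd' 0 → fail=0;  out {2}∪∅={2}
  n3('adb'): parent n2 fail=0; on 'b' 0 → fail=0;  out ∅∪∅=∅
  n4('adba'): parent n3 fail=0; on 'a' 0 → fail=1;  out ∅∪∅=∅
  n5('adbae'): parent n4 fail=1; on 'e' 1→0 → fail=7;  out ∅∪{1}={1}
  n6('adbaed'): parent n5 fail=7; on 'd' 7 → fail=8;  out {0}∪{2}={0,2}

Text stream:
pos 0 'a': at 1
pos 1 'd': at 2
pos 2 'b': at 3
pos 3 'a': at 4
pos 4 'e': at 5  → match P1@[4:4]
pos 5 'd': at 6  → match P0@[0:5],P2@[4:5]
pos 6 'c': at 0 (fail-walked)
pos 7 'c': at 0
pos 8 'd': at 0
pos 9 'c': at 0
pos 10 'e': at 7  → match P1@[10:10]
pos 11 'd': at 8  → match P2@[10:11]
pos 12 'a': at 1 (fail-walked)
pos 13 'd': at 2
pos 14 'b': at 3
pos 15 'a': at 4
pos 16 'e': at 5  → match P1@[16:16]
pos 17 'd': at 6  → match P0@[12:17],P2@[16:17]
pos 18 'b': at 0 (fail-walked)
pos 19 'd': at 0
pos 20 'a': at 1
pos 21 'd': at 2
pos 22 'b': at 3
pos 23 'a': at 4
pos 24 'e': at 5  → match P1@[24:24]
pos 25 'd': at 6  → match P0@[20:25],P2@[24:25]
pos 26 'e': at 7 (fail-walked)  → match P1@[26:26]
pos 27 'c': at 0 (fail-walked)
pos 28 'a': at 1
pos 29 'd': at 2
pos 30 'b': at 3
pos 31 'a': at 4
pos 32 'e': at 5  → match P1@[32:32]
pos 33 'd': at 6  → match P0@[28:33],P2@[32:33]
pos 34 'd': at 0 (fail-walked)
pos 35 'a': at 1
pos 36 'e': at 7 (fail-walked)  → match P1@[36:36]

Result: [[4,1],[5,0],[5,2],[10,1],[11,2],[16,1],[17,0],[17,2],[24,1],[25,0],[25,2],[26,1],[32,1],[33,0],[33,2],[36,1]]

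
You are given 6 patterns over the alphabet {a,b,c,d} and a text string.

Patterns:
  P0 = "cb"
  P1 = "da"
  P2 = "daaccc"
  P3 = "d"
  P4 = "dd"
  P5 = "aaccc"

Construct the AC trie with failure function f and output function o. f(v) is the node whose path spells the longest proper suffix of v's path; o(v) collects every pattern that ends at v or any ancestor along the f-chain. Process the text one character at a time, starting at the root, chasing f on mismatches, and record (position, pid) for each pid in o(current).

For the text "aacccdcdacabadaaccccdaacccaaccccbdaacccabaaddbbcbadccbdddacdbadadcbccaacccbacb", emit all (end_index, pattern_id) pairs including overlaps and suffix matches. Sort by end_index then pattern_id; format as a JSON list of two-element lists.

Build automaton:
Trie nodes:
  0='ε' goto a→10 c→1 d→3
  1='c' goto b→2
  2='cb' goto ·  [P0 ends]
  3='d' goto a→4 d→9  [P3 ends]
  4='da' goto a→5  [P1 ends]
  5='daa' goto c→6
  6='daac' goto c→7
  7='daacc' goto c→8
  8='daaccc' goto ·  [P2 ends]
  9='dd' goto ·  [P4 ends]
  10='a' goto a→11
  11='aa' goto c→12
  12='aac' goto c→13
  13='aacc' goto c→14
  14='aaccc' goto ·  [P5 ends]

Failure links (BFS by depth):
  n1('c'): parent n0 fail=0; on 'c' 0 → fail=0;  out ∅∪∅=∅
  n3('d'): parent n0 fail=0; on 'd' 0 → fail=0;  out {3}∪∅={3}
  n10('a'): parent n0 fail=0; on 'a' 0 → fail=0;  out ∅∪∅=∅
  n2('cb'): parent n1 fail=0; on 'b' 0 → fail=0;  out {0}∪∅={0}
  n4('da'): parent n3 fail=0; on 'a' 0 → fail=10;  out {1}∪∅={1}
  n9('dd'): parent n3 fail=0; on 'd' 0 → fail=3;  out {4}∪{3}={3,4}
  n11('aa'): parent n10 fail=0; on 'a' 0 → fail=10;  out ∅∪∅=∅
  n5('daa'): parent n4 fail=10; on 'a' 10 → fail=11;  out ∅∪∅=∅
  n12('aac'): parent n11 fail=10; on 'c' 10→0 → fail=1;  out ∅∪∅=∅
  n6('daac'): parent n5 fail=11; on 'c' 11 → fail=12;  out ∅∪∅=∅
  n13('aacc'): parent n12 fail=1; on 'c' 1→0 → fail=1;  out ∅∪∅=∅
  n7('daacc'): parent n6 fail=12; on 'c' 12 → fail=13;  out ∅∪∅=∅
  n14('aaccc'): parent n13 fail=1; on 'c' 1→0 → fail=1;  out {5}∪∅={5}
  n8('daaccc'): parent n7 fail=13; on 'c' 13 → fail=14;  out {2}∪{5}={2,5}

Scan:
pos 0 'a': at 10
pos 1 'a': at 11
pos 2 'c': at 12
pos 3 'c': at 13
pos 4 'c': at 14  → match P5@[0:4]
pos 5 'd': at 3 (fail-walked)  → match P3@[5:5]
pos 6 'c': at 1 (fail-walked)
pos 7 'd': at 3 (fail-walked)  → match P3@[7:7]
pos 8 'a': at 4  → match P1@[7:8]
pos 9 'c': at 1 (fail-walked)
pos 10 'a': at 10 (fail-walked)
pos 11 'b': at 0 (fail-walked)
pos 12 'a': at 10
pos 13 'd': at 3 (fail-walked)  → match P3@[13:13]
pos 14 'a': at 4  → match P1@[13:14]
pos 15 'a': at 5
pos 16 'c': at 6
pos 17 'c': at 7
pos 18 'c': at 8  → match P2@[13:18],P5@[14:18]
pos 19 'c': at 1 (fail-walked)
pos 20 'd': at 3 (fail-walked)  → match P3@[20:20]
pos 21 'a': at 4  → match P1@[20:21]
pos 22 'a': at 5
pos 23 'c': at 6
pos 24 'c': at 7
pos 25 'c': at 8  → match P2@[20:25],P5@[21:25]
pos 26 'a': at 10 (fail-walked)
pos 27 'a': at 11
pos 28 'c': at 12
pos 29 'c': at 13
pos 30 'c': at 14  → match P5@[26:30]
pos 31 'c': at 1 (fail-walked)
pos 32 'b': at 2  → match P0@[31:32]
pos 33 'd': at 3 (fail-walked)  → match P3@[33:33]
pos 34 'a': at 4  → match P1@[33:34]
pos 35 'a': at 5
pos 36 'c': at 6
pos 37 'c': at 7
pos 38 'c': at 8  → match P2@[33:38],P5@[34:38]
pos 39 'a': at 10 (fail-walked)
pos 40 'b': at 0 (fail-walked)
pos 41 'a': at 10
pos 42 'a': at 11
pos 43 'd': at 3 (fail-walked)  → match P3@[43:43]
pos 44 'd': at 9  → match P3@[44:44],P4@[43:44]
pos 45 'b': at 0 (fail-walked)
pos 46 'b': at 0
pos 47 'c': at 1
pos 48 'b': at 2  → match P0@[47:48]
pos 49 'a': at 10 (fail-walked)
pos 50 'd': at 3 (fail-walked)  → match P3@[50:50]
pos 51 'c': at 1 (fail-walked)
pos 52 'c': at 1 (fail-walked)
pos 53 'b': at 2  → match P0@[52:53]
pos 54 'd': at 3 (fail-walked)  → match P3@[54:54]
pos 55 'd': at 9  → match P3@[55:55],P4@[54:55]
pos 56 'd': at 9 (fail-walked)  → match P3@[56:56],P4@[55:56]
pos 57 'a': at 4 (fail-walked)  → match P1@[56:57]
pos 58 'c': at 1 (fail-walked)
pos 59 'd': at 3 (fail-walked)  → match P3@[59:59]
pos 60 'b': at 0 (fail-walked)
pos 61 'a': at 10
pos 62 'd': at 3 (fail-walked)  → match P3@[62:62]
pos 63 'a': at 4  → match P1@[62:63]
pos 64 'd': at 3 (fail-walked)  → match P3@[64:64]
pos 65 'c': at 1 (fail-walked)
pos 66 'b': at 2  → match P0@[65:66]
pos 67 'c': at 1 (fail-walked)
pos 68 'c': at 1 (fail-walked)
pos 69 'a': at 10 (fail-walked)
pos 70 'a': at 11
pos 71 'c': at 12
pos 72 'c': at 13
pos 73 'c': at 14  → match P5@[69:73]
pos 74 'b': at 2 (fail-walked)  → match P0@[73:74]
pos 75 'a': at 10 (fail-walked)
pos 76 'c': at 1 (fail-walked)
pos 77 'b': at 2  → match P0@[76:77]

Matches: [[4,5],[5,3],[7,3],[8,1],[13,3],[14,1],[18,2],[18,5],[20,3],[21,1],[25,2],[25,5],[30,5],[32,0],[33,3],[34,1],[38,2],[38,5],[43,3],[44,3],[44,4],[48,0],[50,3],[53,0],[54,3],[55,3],[55,4],[56,3],[56,4],[57,1],[59,3],[62,3],[63,1],[64,3],[66,0],[73,5],[74,0],[77,0]]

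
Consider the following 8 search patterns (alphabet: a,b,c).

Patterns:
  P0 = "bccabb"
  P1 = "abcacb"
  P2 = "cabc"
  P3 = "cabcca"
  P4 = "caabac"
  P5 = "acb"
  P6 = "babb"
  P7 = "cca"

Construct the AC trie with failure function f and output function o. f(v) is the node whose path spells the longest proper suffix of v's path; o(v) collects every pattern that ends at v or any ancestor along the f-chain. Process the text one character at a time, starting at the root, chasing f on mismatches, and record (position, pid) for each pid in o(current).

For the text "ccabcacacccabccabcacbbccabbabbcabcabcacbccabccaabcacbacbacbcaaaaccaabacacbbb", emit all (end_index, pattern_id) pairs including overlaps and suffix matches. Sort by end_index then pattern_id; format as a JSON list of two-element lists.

Build:
Trie (insert patterns):
  n0 'ε': a→7 b→1 c→13
  n1 'b': a→25 c→2
  n2 'bc': c→3
  n3 'bcc': a→4
  n4 'bcca': b→5
  n5 'bccab': b→6
  n6 'bccabb': ·  [P0 ends]
  n7 'a': b→8 c→23
  n8 'ab': c→9
  n9 'abc': a→10
  n10 'abca': c→11
  n11 'abcac': b→12
  n12 'abcacb': ·  [P1 ends]
  n13 'c': a→14 c→28
  n14 'ca': a→19 b→15
  n15 'cab': c→16
  n16 'cabc': c→17  [P2 ends]
  n17 'cabcc': a→18
  n18 'cabcca': ·  [P3 ends]
  n19 'caa': b→20
  n20 'caab': a→21
  n21 'caaba': c→22
  n22 'caabac': ·  [P4 ends]
  n23 'ac': b→24
  n24 'acb': ·  [P5 ends]
  n25 'ba': b→26
  n26 'bab': b→27
  n27 'babb': ·  [P6 ends]
  n28 'cc': a→29
  n29 'cca': ·  [P7 ends]

BFS fail/out derivation:
  fail(1) 'b': from fail(0)=0 chase 'b': 0 ⇒ 0;  out=∅∪out(0)=∅
  fail(7) 'a': from fail(0)=0 chase 'a': 0 ⇒ 0;  out=∅∪out(0)=∅
  fail(13) 'c': from fail(0)=0 chase 'c': 0 ⇒ 0;  out=∅∪out(0)=∅
  fail(2) 'bc': from fail(1)=0 chase 'c': 0 ⇒ 13;  out=∅∪out(13)=∅
  fail(8) 'ab': from fail(7)=0 chase 'b': 0 ⇒ 1;  out=∅∪out(1)=∅
  fail(14) 'ca': from fail(13)=0 chase 'a': 0 ⇒ 7;  out=∅∪out(7)=∅
  fail(23) 'ac': from fail(7)=0 chase 'c': 0 ⇒ 13;  out=∅∪out(13)=∅
  fail(25) 'ba': from fail(1)=0 chase 'a': 0 ⇒ 7;  out=∅∪out(7)=∅
  fail(28) 'cc': from fail(13)=0 chase 'c': 0 ⇒ 13;  out=∅∪out(13)=∅
  fail(3) 'bcc': from fail(2)=13 chase 'c': 13 ⇒ 28;  out=∅∪out(28)=∅
  fail(9) 'abc': from fail(8)=1 chase 'c': 1 ⇒ 2;  out=∅∪out(2)=∅
  fail(15) 'cab': from fail(14)=7 chase 'b': 7 ⇒ 8;  out=∅∪out(8)=∅
  fail(19) 'caa': from fail(14)=7 chase 'a': 7→0 ⇒ 7;  out=∅∪out(7)=∅
  fail(24) 'acb': from fail(23)=13 chase 'b': 13→0 ⇒ 1;  out={5}∪out(1)={5}
  fail(26) 'bab': from fail(25)=7 chase 'b': 7 ⇒ 8;  out=∅∪out(8)=∅
  fail(29) 'cca': from fail(28)=13 chase 'a': 13 ⇒ 14;  out={7}∪out(14)={7}
  fail(4) 'bcca': from fail(3)=28 chase 'a': 28 ⇒ 29;  out=∅∪out(29)={7}
  fail(10) 'abca': from fail(9)=2 chase 'a': 2→13 ⇒ 14;  out=∅∪out(14)=∅
  fail(16) 'cabc': from fail(15)=8 chase 'c': 8 ⇒ 9;  out={2}∪out(9)={2}
  fail(20) 'caab': from fail(19)=7 chase 'b': 7 ⇒ 8;  out=∅∪out(8)=∅
  fail(27) 'babb': from fail(26)=8 chase 'b': 8→1→0 ⇒ 1;  out={6}∪out(1)={6}
  fail(5) 'bccab': from fail(4)=29 chase 'b': 29→14 ⇒ 15;  out=∅∪out(15)=∅
  fail(11) 'abcac': from fail(10)=14 chase 'c': 14→7 ⇒ 23;  out=∅∪out(23)=∅
  fail(17) 'cabcc': from fail(16)=9 chase 'c': 9→2 ⇒ 3;  out=∅∪out(3)=∅
  fail(21) 'caaba': from fail(20)=8 chase 'a': 8→1 ⇒ 25;  out=∅∪out(25)=∅
  fail(6) 'bccabb': from fail(5)=15 chase 'b': 15→8→1→0 ⇒ 1;  out={0}∪out(1)={0}
  fail(12) 'abcacb': from fail(11)=23 chase 'b': 23 ⇒ 24;  out={1}∪out(24)={1,5}
  fail(18) 'cabcca': from fail(17)=3 chase 'a': 3 ⇒ 4;  out={3}∪out(4)={3,7}
  fail(22) 'caabac': from fail(21)=25 chase 'c': 25→7 ⇒ 23;  out={4}∪out(23)={4}

Scan:
[0] read 'c'  n0⇒n13
[1] read 'c'  n13⇒n28
[2] read 'a'  n28⇒n29  ** P7@[0:2]
[3] read 'b'  n29⇒n15 (via fail)
[4] read 'c'  n15⇒n16  ** P2@[1:4]
[5] read 'a'  n16⇒n10 (via fail)
[6] read 'c'  n10⇒n11
[7] read 'a'  n11⇒n14 (via fail)
[8] read 'c'  n14⇒n23 (via fail)
[9] read 'c'  n23⇒n28 (via fail)
[10] read 'c'  n28⇒n28 (via fail)
[11] read 'a'  n28⇒n29  ** P7@[9:11]
[12] read 'b'  n29⇒n15 (via fail)
[13] read 'c'  n15⇒n16  ** P2@[10:13]
[14] read 'c'  n16⇒n17
[15] read 'a'  n17⇒n18  ** P3@[10:15],P7@[13:15]
[16] read 'b'  n18⇒n5 (via fail)
[17] read 'c'  n5⇒n16 (via fail)  ** P2@[14:17]
[18] read 'a'  n16⇒n10 (via fail)
[19] read 'c'  n10⇒n11
[20] read 'b'  n11⇒n12  ** P1@[15:20],P5@[18:20]
[21] read 'b'  n12⇒n1 (via fail)
[22] read 'c'  n1⇒n2
[23] read 'c'  n2⇒n3
[24] read 'a'  n3⇒n4  ** P7@[22:24]
[25] read 'b'  n4⇒n5
[26] read 'b'  n5⇒n6  ** P0@[21:26]
[27] read 'a'  n6⇒n25 (via fail)
[28] read 'b'  n25⇒n26
[29] read 'b'  n26⇒n27  ** P6@[26:29]
[30] read 'c'  n27⇒n2 (via fail)
[31] read 'a'  n2⇒n14 (via fail)
[32] read 'b'  n14⇒n15
[33] read 'c'  n15⇒n16  ** P2@[30:33]
[34] read 'a'  n16⇒n10 (via fail)
[35] read 'b'  n10⇒n15 (via fail)
[36] read 'c'  n15⇒n16  ** P2@[33:36]
[37] read 'a'  n16⇒n10 (via fail)
[38] read 'c'  n10⇒n11
[39] read 'b'  n11⇒n12  ** P1@[34:39],P5@[37:39]
[40] read 'c'  n12⇒n2 (via fail)
[41] read 'c'  n2⇒n3
[42] read 'a'  n3⇒n4  ** P7@[40:42]
[43] read 'b'  n4⇒n5
[44] read 'c'  n5⇒n16 (via fail)  ** P2@[41:44]
[45] read 'c'  n16⇒n17
[46] read 'a'  n17⇒n18  ** P3@[41:46],P7@[44:46]
[47] read 'a'  n18⇒n19 (via fail)
[48] read 'b'  n19⇒n20
[49] read 'c'  n20⇒n9 (via fail)
[50] read 'a'  n9⇒n10
[51] read 'c'  n10⇒n11
[52] read 'b'  n11⇒n12  ** P1@[47:52],P5@[50:52]
[53] read 'a'  n12⇒n25 (via fail)
[54] read 'c'  n25⇒n23 (via fail)
[55] read 'b'  n23⇒n24  ** P5@[53:55]
[56] read 'a'  n24⇒n25 (via fail)
[57] read 'c'  n25⇒n23 (via fail)
[58] read 'b'  n23⇒n24  ** P5@[56:58]
[59] read 'c'  n24⇒n2 (via fail)
[60] read 'a'  n2⇒n14 (via fail)
[61] read 'a'  n14⇒n19
[62] read 'a'  n19⇒n7 (via fail)
[63] read 'a'  n7⇒n7 (via fail)
[64] read 'c'  n7⇒n23
[65] read 'c'  n23⇒n28 (via fail)
[66] read 'a'  n28⇒n29  ** P7@[64:66]
[67] read 'a'  n29⇒n19 (via fail)
[68] read 'b'  n19⇒n20
[69] read 'a'  n20⇒n21
[70] read 'c'  n21⇒n22  ** P4@[65:70]
[71] read 'a'  n22⇒n14 (via fail)
[72] read 'c'  n14⇒n23 (via fail)
[73] read 'b'  n23⇒n24  ** P5@[71:73]
[74] read 'b'  n24⇒n1 (via fail)
[75] read 'b'  n1⇒n1 (via fail)

Result: [[2,7],[4,2],[11,7],[13,2],[15,3],[15,7],[17,2],[20,1],[20,5],[24,7],[26,0],[29,6],[33,2],[36,2],[39,1],[39,5],[42,7],[44,2],[46,3],[46,7],[52,1],[52,5],[55,5],[58,5],[66,7],[70,4],[73,5]]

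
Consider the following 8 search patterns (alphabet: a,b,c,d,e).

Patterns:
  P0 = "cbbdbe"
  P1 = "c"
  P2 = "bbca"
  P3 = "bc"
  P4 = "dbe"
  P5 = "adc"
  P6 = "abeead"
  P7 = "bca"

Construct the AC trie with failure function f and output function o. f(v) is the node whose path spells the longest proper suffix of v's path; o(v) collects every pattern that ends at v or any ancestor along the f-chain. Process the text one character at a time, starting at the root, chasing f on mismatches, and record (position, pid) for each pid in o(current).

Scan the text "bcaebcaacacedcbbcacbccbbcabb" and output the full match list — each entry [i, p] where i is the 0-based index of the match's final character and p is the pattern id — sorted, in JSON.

Build:
Trie (insert patterns):
  0='ε' goto a→15 b→7 c→1 d→12
  1='c' goto b→2  [P1 ends]
  2='cb' goto b→3
  3='cbb' goto d→4
  4='cbbd' goto b→5
  5='cbbdb' goto e→6
  6='cbbdbe' goto ·  [P0 ends]
  7='b' goto b→8 c→11
  8='bb' goto c→9
  9='bbc' goto a→10
  10='bbca' goto ·  [P2 ends]
  11='bc' goto a→23  [P3 ends]
  12='d' goto b→13
  13='db' goto e→14
  14='dbe' goto ·  [P4 ends]
  15='a' goto b→18 d→16
  16='ad' goto c→17
  17='adc' goto ·  [P5 ends]
  18='ab' goto e→19
  19='abe' goto e→20
  20='abee' goto a→21
  21='abeea' goto d→22
  22='abeead' goto ·  [P6 ends]
  23='bca' goto ·  [P7 ends]

BFS fail/out derivation:
  n1('c'): parent n0 fail=0; on 'c' 0 → fail=0;  out {1}∪∅={1}
  n7('b'): parent n0 fail=0; on 'b' 0 → fail=0;  out ∅∪∅=∅
  n12('d'): parent n0 fail=0; on 'd' 0 → fail=0;  out ∅∪∅=∅
  n15('a'): parent n0 fail=0; on 'a' 0 → fail=0;  out ∅∪∅=∅
  n2('cb'): parent n1 fail=0; on 'b' 0 → fail=7;  out ∅∪∅=∅
  n8('bb'): parent n7 fail=0; on 'b' 0 → fail=7;  out ∅∪∅=∅
  n11('bc'): parent n7 fail=0; on 'c' 0 → fail=1;  out {3}∪{1}={1,3}
  n13('db'): parent n12 fail=0; on 'b' 0 → fail=7;  out ∅∪∅=∅
  n16('ad'): parent n15 fail=0; on 'd' 0 → fail=12;  out ∅∪∅=∅
  n18('ab'): parent n15 fail=0; on 'b' 0 → fail=7;  out ∅∪∅=∅
  n3('cbb'): parent n2 fail=7; on 'b' 7 → fail=8;  out ∅∪∅=∅
  n9('bbc'): parent n8 fail=7; on 'c' 7 → fail=11;  out ∅∪{1,3}={1,3}
  n14('dbe'): parent n13 fail=7; on 'e' 7→0 → fail=0;  out {4}∪∅={4}
  n17('adc'): parent n16 fail=12; on 'c' 12→0 → fail=1;  out {5}∪{1}={1,5}
  n19('abe'): parent n18 fail=7; on 'e' 7→0 → fail=0;  out ∅∪∅=∅
  n23('bca'): parent n11 fail=1; on 'a' 1→0 → fail=15;  out {7}∪∅={7}
  n4('cbbd'): parent n3 fail=8; on 'd' 8→7→0 → fail=12;  out ∅∪∅=∅
  n10('bbca'): parent n9 fail=11; on 'a' 11 → fail=23;  out {2}∪{7}={2,7}
  n20('abee'): parent n19 fail=0; on 'e' 0 → fail=0;  out ∅∪∅=∅
  n5('cbbdb'): parent n4 fail=12; on 'b' 12 → fail=13;  out ∅∪∅=∅
  n21('abeea'): parent n20 fail=0; on 'a' 0 → fail=15;  out ∅∪∅=∅
  n6('cbbdbe'): parent n5 fail=13; on 'e' 13 → fail=14;  out {0}∪{4}={0,4}
  n22('abeead'): parent n21 fail=15; on 'd' 15 → fail=16;  out {6}∪∅={6}

Text stream:
i=0 'b': node 0→7
i=1 'c': node 7→11  ** P1@[1:1],P3@[0:1]
i=2 'a': node 11→23  ** P7@[0:2]
i=3 'e': node 23→0 (fail-walked)
i=4 'b': node 0→7
i=5 'c': node 7→11  ** P1@[5:5],P3@[4:5]
i=6 'a': node 11→23  ** P7@[4:6]
i=7 'a': node 23→15 (fail-walked)
i=8 'c': node 15→1 (fail-walked)  ** P1@[8:8]
i=9 'a': node 1→15 (fail-walked)
i=10 'c': node 15→1 (fail-walked)  ** P1@[10:10]
i=11 'e': node 1→0 (fail-walked)
i=12 'd': node 0→12
i=13 'c': node 12→1 (fail-walked)  ** P1@[13:13]
i=14 'b': node 1→2
i=15 'b': node 2→3
i=16 'c': node 3→9 (fail-walked)  ** P1@[16:16],P3@[15:16]
i=17 'a': node 9→10  ** P2@[14:17],P7@[15:17]
i=18 'c': node 10→1 (fail-walked)  ** P1@[18:18]
i=19 'b': node 1→2
i=20 'c': node 2→11 (fail-walked)  ** P1@[20:20],P3@[19:20]
i=21 'c': node 11→1 (fail-walked)  ** P1@[21:21]
i=22 'b': node 1→2
i=23 'b': node 2→3
i=24 'c': node 3→9 (fail-walked)  ** P1@[24:24],P3@[23:24]
i=25 'a': node 9→10  ** P2@[22:25],P7@[23:25]
i=26 'b': node 10→18 (fail-walked)
i=27 'b': node 18→8 (fail-walked)

Result: [[1,1],[1,3],[2,7],[5,1],[5,3],[6,7],[8,1],[10,1],[13,1],[16,1],[16,3],[17,2],[17,7],[18,1],[20,1],[20,3],[21,1],[24,1],[24,3],[25,2],[25,7]]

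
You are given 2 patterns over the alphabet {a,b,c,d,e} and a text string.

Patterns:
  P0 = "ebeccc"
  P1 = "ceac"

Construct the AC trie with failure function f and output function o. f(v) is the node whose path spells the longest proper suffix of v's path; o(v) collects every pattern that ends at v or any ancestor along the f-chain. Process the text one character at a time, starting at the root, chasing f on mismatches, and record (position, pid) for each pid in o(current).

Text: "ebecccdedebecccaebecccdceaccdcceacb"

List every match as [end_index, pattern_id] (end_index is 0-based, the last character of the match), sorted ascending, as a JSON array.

Construct AC machine:
Trie (insert patterns):
  n0 'ε': c→7 e→1
  n1 'e': b→2
  n2 'eb': e→3
  n3 'ebe': c→4
  n4 'ebec': c→5
  n5 'ebecc': c→6
  n6 'ebeccc': ·  [P0 ends]
  n7 'c': e→8
  n8 'ce': a→9
  n9 'cea': c→10
  n10 'ceac': ·  [P1 ends]

Failure links (BFS by depth):
  fail(1) 'e': from fail(0)=0 chase 'e': 0 ⇒ 0;  out=∅∪out(0)=∅
  fail(7) 'c': from fail(0)=0 chase 'c': 0 ⇒ 0;  out=∅∪out(0)=∅
  fail(2) 'eb': from fail(1)=0 chase 'b': 0 ⇒ 0;  out=∅∪out(0)=∅
  fail(8) 'ce': from fail(7)=0 chase 'e': 0 ⇒ 1;  out=∅∪out(1)=∅
  fail(3) 'ebe': from fail(2)=0 chase 'e': 0 ⇒ 1;  out=∅∪out(1)=∅
  fail(9) 'cea': from fail(8)=1 chase 'a': 1→0 ⇒ 0;  out=∅∪out(0)=∅
  fail(4) 'ebec': from fail(3)=1 chase 'c': 1→0 ⇒ 7;  out=∅∪out(7)=∅
  fail(10) 'ceac': from fail(9)=0 chase 'c': 0 ⇒ 7;  out={1}∪out(7)={1}
  fail(5) 'ebecc': from fail(4)=7 chase 'c': 7→0 ⇒ 7;  out=∅∪out(7)=∅
  fail(6) 'ebeccc': from fail(5)=7 chase 'c': 7→0 ⇒ 7;  out={0}∪out(7)={0}

Text stream:
[0] read 'e'  n0⇒n1
[1] read 'b'  n1⇒n2
[2] read 'e'  n2⇒n3
[3] read 'c'  n3⇒n4
[4] read 'c'  n4⇒n5
[5] read 'c'  n5⇒n6  emit P0@[0:5]
[6] read 'd'  n6⇒n0 (fail-walked)
[7] read 'e'  n0⇒n1
[8] read 'd'  n1⇒n0 (fail-walked)
[9] read 'e'  n0⇒n1
[10] read 'b'  n1⇒n2
[11] read 'e'  n2⇒n3
[12] read 'c'  n3⇒n4
[13] read 'c'  n4⇒n5
[14] read 'c'  n5⇒n6  emit P0@[9:14]
[15] read 'a'  n6⇒n0 (fail-walked)
[16] read 'e'  n0⇒n1
[17] read 'b'  n1⇒n2
[18] read 'e'  n2⇒n3
[19] read 'c'  n3⇒n4
[20] read 'c'  n4⇒n5
[21] read 'c'  n5⇒n6  emit P0@[16:21]
[22] read 'd'  n6⇒n0 (fail-walked)
[23] read 'c'  n0⇒n7
[24] read 'e'  n7⇒n8
[25] read 'a'  n8⇒n9
[26] read 'c'  n9⇒n10  emit P1@[23:26]
[27] read 'c'  n10⇒n7 (fail-walked)
[28] read 'd'  n7⇒n0 (fail-walked)
[29] read 'c'  n0⇒n7
[30] read 'c'  n7⇒n7 (fail-walked)
[31] read 'e'  n7⇒n8
[32] read 'a'  n8⇒n9
[33] read 'c'  n9⇒n10  emit P1@[30:33]
[34] read 'b'  n10⇒n0 (fail-walked)

Result: [[5,0],[14,0],[21,0],[26,1],[33,1]]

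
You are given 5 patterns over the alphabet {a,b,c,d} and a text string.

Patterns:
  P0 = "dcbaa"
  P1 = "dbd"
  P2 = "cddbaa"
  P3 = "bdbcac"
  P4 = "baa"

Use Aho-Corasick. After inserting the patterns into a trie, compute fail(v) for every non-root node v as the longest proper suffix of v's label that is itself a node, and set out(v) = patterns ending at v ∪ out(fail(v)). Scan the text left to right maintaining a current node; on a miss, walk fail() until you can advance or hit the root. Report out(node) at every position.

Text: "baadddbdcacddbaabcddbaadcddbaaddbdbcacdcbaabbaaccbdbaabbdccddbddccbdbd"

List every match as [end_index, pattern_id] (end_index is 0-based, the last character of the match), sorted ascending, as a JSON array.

Build automaton:
Trie (insert patterns):
  n0 'ε': b→14 c→8 d→1
  n1 'd': b→6 c→2
  n2 'dc': b→3
  n3 'dcb': a→4
  n4 'dcba': a→5
  n5 'dcbaa': ·  [P0 ends]
  n6 'db': d→7
  n7 'dbd': ·  [P1 ends]
  n8 'c': d→9
  n9 'cd': d→10
  n10 'cdd': b→11
  n11 'cddb': a→12
  n12 'cddba': a→13
  n13 'cddbaa': ·  [P2 ends]
  n14 'b': a→20 d→15
  n15 'bd': b→16
  n16 'bdb': c→17
  n17 'bdbc': a→18
  n18 'bdbca': c→19
  n19 'bdbcac': ·  [P3 ends]
  n20 'ba': a→21
  n21 'baa': ·  [P4 ends]

BFS fail/out derivation:
  fail(1) 'd': from fail(0)=0 chase 'd': 0 ⇒ 0;  out=∅∪out(0)=∅
  fail(8) 'c': from fail(0)=0 chase 'c': 0 ⇒ 0;  out=∅∪out(0)=∅
  fail(14) 'b': from fail(0)=0 chase 'b': 0 ⇒ 0;  out=∅∪out(0)=∅
  fail(2) 'dc': from fail(1)=0 chase 'c': 0 ⇒ 8;  out=∅∪out(8)=∅
  fail(6) 'db': from fail(1)=0 chase 'b': 0 ⇒ 14;  out=∅∪out(14)=∅
  fail(9) 'cd': from fail(8)=0 chase 'd': 0 ⇒ 1;  out=∅∪out(1)=∅
  fail(15) 'bd': from fail(14)=0 chase 'd': 0 ⇒ 1;  out=∅∪out(1)=∅
  fail(20) 'ba': from fail(14)=0 chase 'a': 0 ⇒ 0;  out=∅∪out(0)=∅
  fail(3) 'dcb': from fail(2)=8 chase 'b': 8→0 ⇒ 14;  out=∅∪out(14)=∅
  fail(7) 'dbd': from fail(6)=14 chase 'd': 14 ⇒ 15;  out={1}∪out(15)={1}
  fail(10) 'cdd': from fail(9)=1 chase 'd': 1→0 ⇒ 1;  out=∅∪out(1)=∅
  fail(16) 'bdb': from fail(15)=1 chase 'b': 1 ⇒ 6;  out=∅∪out(6)=∅
  fail(21) 'baa': from fail(20)=0 chase 'a': 0 ⇒ 0;  out={4}∪out(0)={4}
  fail(4) 'dcba': from fail(3)=14 chase 'a': 14 ⇒ 20;  out=∅∪out(20)=∅
  fail(11) 'cddb': from fail(10)=1 chase 'b': 1 ⇒ 6;  out=∅∪out(6)=∅
  fail(17) 'bdbc': from fail(16)=6 chase 'c': 6→14→0 ⇒ 8;  out=∅∪out(8)=∅
  fail(5) 'dcbaa': from fail(4)=20 chase 'a': 20 ⇒ 21;  out={0}∪out(21)={0,4}
  fail(12) 'cddba': from fail(11)=6 chase 'a': 6→14 ⇒ 20;  out=∅∪out(20)=∅
  fail(18) 'bdbca': from fail(17)=8 chase 'a': 8→0 ⇒ 0;  out=∅∪out(0)=∅
  fail(13) 'cddbaa': from fail(12)=20 chase 'a': 20 ⇒ 21;  out={2}∪out(21)={2,4}
  fail(19) 'bdbcac': from fail(18)=0 chase 'c': 0 ⇒ 8;  out={3}∪out(8)={3}

Scan:
pos 0 'b': at 14
pos 1 'a': at 20
pos 2 'a': at 21  → match P4@[0:2]
pos 3 'd': at 1 (fail-walked)
pos 4 'd': at 1 (fail-walked)
pos 5 'd': at 1 (fail-walked)
pos 6 'b': at 6
pos 7 'd': at 7  → match P1@[5:7]
pos 8 'c': at 2 (fail-walked)
pos 9 'a': at 0 (fail-walked)
pos 10 'c': at 8
pos 11 'd': at 9
pos 12 'd': at 10
pos 13 'b': at 11
pos 14 'a': at 12
pos 15 'a': at 13  → match P2@[10:15],P4@[13:15]
pos 16 'b': at 14 (fail-walked)
pos 17 'c': at 8 (fail-walked)
pos 18 'd': at 9
pos 19 'd': at 10
pos 20 'b': at 11
pos 21 'a': at 12
pos 22 'a': at 13  → match P2@[17:22],P4@[20:22]
pos 23 'd': at 1 (fail-walked)
pos 24 'c': at 2
pos 25 'd': at 9 (fail-walked)
pos 26 'd': at 10
pos 27 'b': at 11
pos 28 'a': at 12
pos 29 'a': at 13  → match P2@[24:29],P4@[27:29]
pos 30 'd': at 1 (fail-walked)
pos 31 'd': at 1 (fail-walked)
pos 32 'b': at 6
pos 33 'd': at 7  → match P1@[31:33]
pos 34 'b': at 16 (fail-walked)
pos 35 'c': at 17
pos 36 'a': at 18
pos 37 'c': at 19  → match P3@[32:37]
pos 38 'd': at 9 (fail-walked)
pos 39 'c': at 2 (fail-walked)
pos 40 'b': at 3
pos 41 'a': at 4
pos 42 'a': at 5  → match P0@[38:42],P4@[40:42]
pos 43 'b': at 14 (fail-walked)
pos 44 'b': at 14 (fail-walked)
pos 45 'a': at 20
pos 46 'a': at 21  → match P4@[44:46]
pos 47 'c': at 8 (fail-walked)
pos 48 'c': at 8 (fail-walked)
pos 49 'b': at 14 (fail-walked)
pos 50 'd': at 15
pos 51 'b': at 16
pos 52 'a': at 20 (fail-walked)
pos 53 'a': at 21  → match P4@[51:53]
pos 54 'b': at 14 (fail-walked)
pos 55 'b': at 14 (fail-walked)
pos 56 'd': at 15
pos 57 'c': at 2 (fail-walked)
pos 58 'c': at 8 (fail-walked)
pos 59 'd': at 9
pos 60 'd': at 10
pos 61 'b': at 11
pos 62 'd': at 7 (fail-walked)  → match P1@[60:62]
pos 63 'd': at 1 (fail-walked)
pos 64 'c': at 2
pos 65 'c': at 8 (fail-walked)
pos 66 'b': at 14 (fail-walked)
pos 67 'd': at 15
pos 68 'b': at 16
pos 69 'd': at 7 (fail-walked)  → match P1@[67:69]

Result: [[2,4],[7,1],[15,2],[15,4],[22,2],[22,4],[29,2],[29,4],[33,1],[37,3],[42,0],[42,4],[46,4],[53,4],[62,1],[69,1]]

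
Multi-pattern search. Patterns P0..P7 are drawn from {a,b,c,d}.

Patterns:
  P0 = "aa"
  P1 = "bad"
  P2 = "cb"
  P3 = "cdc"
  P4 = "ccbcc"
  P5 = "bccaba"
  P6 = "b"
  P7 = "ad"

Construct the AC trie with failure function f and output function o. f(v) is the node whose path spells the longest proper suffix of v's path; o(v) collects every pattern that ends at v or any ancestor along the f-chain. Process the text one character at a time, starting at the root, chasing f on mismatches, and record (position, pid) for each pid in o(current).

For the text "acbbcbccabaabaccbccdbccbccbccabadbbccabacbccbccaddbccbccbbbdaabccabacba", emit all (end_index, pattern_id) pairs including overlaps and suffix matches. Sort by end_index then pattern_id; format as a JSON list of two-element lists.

Build automaton:
Trie nodes:
  0='ε' goto a→1 b→3 c→6
  1='a' goto a→2 d→19
  2='aa' goto ·  ←P0
  3='b' goto a→4 c→14  ←P6
  4='ba' goto d→5
  5='bad' goto ·  ←P1
  6='c' goto b→7 c→10 d→8
  7='cb' goto ·  ←P2
  8='cd' goto c→9
  9='cdc' goto ·  ←P3
  10='cc' goto b→11
  11='ccb' goto c→12
  12='ccbc' goto c→13
  13='ccbcc' goto ·  ←P4
  14='bc' goto c→15
  15='bcc' goto a→16
  16='bcca' goto b→17
  17='bccab' goto a→18
  18='bccaba' goto ·  ←P5
  19='ad' goto ·  ←P7

Failure links (BFS by depth):
  fail(1) 'a': from fail(0)=0 chase 'a': 0 ⇒ 0;  out=∅∪out(0)=∅
  fail(3) 'b': from fail(0)=0 chase 'b': 0 ⇒ 0;  out={6}∪out(0)={6}
  fail(6) 'c': from fail(0)=0 chase 'c': 0 ⇒ 0;  out=∅∪out(0)=∅
  fail(2) 'aa': from fail(1)=0 chase 'a': 0 ⇒ 1;  out={0}∪out(1)={0}
  fail(4) 'ba': from fail(3)=0 chase 'a': 0 ⇒ 1;  out=∅∪out(1)=∅
  fail(7) 'cb': from fail(6)=0 chase 'b': 0 ⇒ 3;  out={2}∪out(3)={2,6}
  fail(8) 'cd': from fail(6)=0 chase 'd': 0 ⇒ 0;  out=∅∪out(0)=∅
  fail(10) 'cc': from fail(6)=0 chase 'c': 0 ⇒ 6;  out=∅∪out(6)=∅
  fail(14) 'bc': from fail(3)=0 chase 'c': 0 ⇒ 6;  out=∅∪out(6)=∅
  fail(19) 'ad': from fail(1)=0 chase 'd': 0 ⇒ 0;  out={7}∪out(0)={7}
  fail(5) 'bad': from fail(4)=1 chase 'd': 1 ⇒ 19;  out={1}∪out(19)={1,7}
  fail(9) 'cdc': from fail(8)=0 chase 'c': 0 ⇒ 6;  out={3}∪out(6)={3}
  fail(11) 'ccb': from fail(10)=6 chase 'b': 6 ⇒ 7;  out=∅∪out(7)={2,6}
  fail(15) 'bcc': from fail(14)=6 chase 'c': 6 ⇒ 10;  out=∅∪out(10)=∅
  fail(12) 'ccbc': from fail(11)=7 chase 'c': 7→3 ⇒ 14;  out=∅∪out(14)=∅
  fail(16) 'bcca': from fail(15)=10 chase 'a': 10→6→0 ⇒ 1;  out=∅∪out(1)=∅
  fail(13) 'ccbcc': from fail(12)=14 chase 'c': 14 ⇒ 15;  out={4}∪out(15)={4}
  fail(17) 'bccab': from fail(16)=1 chase 'b': 1→0 ⇒ 3;  out=∅∪out(3)={6}
  fail(18) 'bccaba': from fail(17)=3 chase 'a': 3 ⇒ 4;  out={5}∪out(4)={5}

Scan:
[0] read 'a'  n0⇒n1
[1] read 'c'  n1⇒n6 ·f
[2] read 'b'  n6⇒n7  → match P2@[1:2],P6@[2:2]
[3] read 'b'  n7⇒n3 ·f  → match P6@[3:3]
[4] read 'c'  n3⇒n14
[5] read 'b'  n14⇒n7 ·f  → match P2@[4:5],P6@[5:5]
[6] read 'c'  n7⇒n14 ·f
[7] read 'c'  n14⇒n15
[8] read 'a'  n15⇒n16
[9] read 'b'  n16⇒n17  → match P6@[9:9]
[10] read 'a'  n17⇒n18  → match P5@[5:10]
[11] read 'a'  n18⇒n2 ·f  → match P0@[10:11]
[12] read 'b'  n2⇒n3 ·f  → match P6@[12:12]
[13] read 'a'  n3⇒n4
[14] read 'c'  n4⇒n6 ·f
[15] read 'c'  n6⇒n10
[16] read 'b'  n10⇒n11  → match P2@[15:16],P6@[16:16]
[17] read 'c'  n11⇒n12
[18] read 'c'  n12⇒n13  → match P4@[14:18]
[19] read 'd'  n13⇒n8 ·f
[20] read 'b'  n8⇒n3 ·f  → match P6@[20:20]
[21] read 'c'  n3⇒n14
[22] read 'c'  n14⇒n15
[23] read 'b'  n15⇒n11 ·f  → match P2@[22:23],P6@[23:23]
[24] read 'c'  n11⇒n12
[25] read 'c'  n12⇒n13  → match P4@[21:25]
[26] read 'b'  n13⇒n11 ·f  → match P2@[25:26],P6@[26:26]
[27] read 'c'  n11⇒n12
[28] read 'c'  n12⇒n13  → match P4@[24:28]
[29] read 'a'  n13⇒n16 ·f
[30] read 'b'  n16⇒n17  → match P6@[30:30]
[31] read 'a'  n17⇒n18  → match P5@[26:31]
[32] read 'd'  n18⇒n5 ·f  → match P1@[30:32],P7@[31:32]
[33] read 'b'  n5⇒n3 ·f  → match P6@[33:33]
[34] read 'b'  n3⇒n3 ·f  → match P6@[34:34]
[35] read 'c'  n3⇒n14
[36] read 'c'  n14⇒n15
[37] read 'a'  n15⇒n16
[38] read 'b'  n16⇒n17  → match P6@[38:38]
[39] read 'a'  n17⇒n18  → match P5@[34:39]
[40] read 'c'  n18⇒n6 ·f
[41] read 'b'  n6⇒n7  → match P2@[40:41],P6@[41:41]
[42] read 'c'  n7⇒n14 ·f
[43] read 'c'  n14⇒n15
[44] read 'b'  n15⇒n11 ·f  → match P2@[43:44],P6@[44:44]
[45] read 'c'  n11⇒n12
[46] read 'c'  n12⇒n13  → match P4@[42:46]
[47] read 'a'  n13⇒n16 ·f
[48] read 'd'  n16⇒n19 ·f  → match P7@[47:48]
[49] read 'd'  n19⇒n0 ·f
[50] read 'b'  n0⇒n3  → match P6@[50:50]
[51] read 'c'  n3⇒n14
[52] read 'c'  n14⇒n15
[53] read 'b'  n15⇒n11 ·f  → match P2@[52:53],P6@[53:53]
[54] read 'c'  n11⇒n12
[55] read 'c'  n12⇒n13  → match P4@[51:55]
[56] read 'b'  n13⇒n11 ·f  → match P2@[55:56],P6@[56:56]
[57] read 'b'  n11⇒n3 ·f  → match P6@[57:57]
[58] read 'b'  n3⇒n3 ·f  → match P6@[58:58]
[59] read 'd'  n3⇒n0 ·f
[60] read 'a'  n0⇒n1
[61] read 'a'  n1⇒n2  → match P0@[60:61]
[62] read 'b'  n2⇒n3 ·f  → match P6@[62:62]
[63] read 'c'  n3⇒n14
[64] read 'c'  n14⇒n15
[65] read 'a'  n15⇒n16
[66] read 'b'  n16⇒n17  → match P6@[66:66]
[67] read 'a'  n17⇒n18  → match P5@[62:67]
[68] read 'c'  n18⇒n6 ·f
[69] read 'b'  n6⇒n7  → match P2@[68:69],P6@[69:69]
[70] read 'a'  n7⇒n4 ·f

Result: [[2,2],[2,6],[3,6],[5,2],[5,6],[9,6],[10,5],[11,0],[12,6],[16,2],[16,6],[18,4],[20,6],[23,2],[23,6],[25,4],[26,2],[26,6],[28,4],[30,6],[31,5],[32,1],[32,7],[33,6],[34,6],[38,6],[39,5],[41,2],[41,6],[44,2],[44,6],[46,4],[48,7],[50,6],[53,2],[53,6],[55,4],[56,2],[56,6],[57,6],[58,6],[61,0],[62,6],[66,6],[67,5],[69,2],[69,6]]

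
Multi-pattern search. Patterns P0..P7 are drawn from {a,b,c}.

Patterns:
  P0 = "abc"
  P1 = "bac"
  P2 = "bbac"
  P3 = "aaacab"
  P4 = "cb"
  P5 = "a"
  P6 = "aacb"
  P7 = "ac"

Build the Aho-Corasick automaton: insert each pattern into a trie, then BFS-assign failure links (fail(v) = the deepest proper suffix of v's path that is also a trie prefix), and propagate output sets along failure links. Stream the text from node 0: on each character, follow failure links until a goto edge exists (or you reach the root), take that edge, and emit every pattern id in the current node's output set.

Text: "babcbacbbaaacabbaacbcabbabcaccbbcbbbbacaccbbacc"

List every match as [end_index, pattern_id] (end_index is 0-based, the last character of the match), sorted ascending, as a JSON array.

Build:
Trie nodes:
  n0 'ε': a→1 b→4 c→15
  n1 'a': a→10 b→2 c→19  [P5 ends]
  n2 'ab': c→3
  n3 'abc': ·  [P0 ends]
  n4 'b': a→5 b→7
  n5 'ba': c→6
  n6 'bac': ·  [P1 ends]
  n7 'bb': a→8
  n8 'bba': c→9
  n9 'bbac': ·  [P2 ends]
  n10 'aa': a→11 c→17
  n11 'aaa': c→12
  n12 'aaac': a→13
  n13 'aaaca': b→14
  n14 'aaacab': ·  [P3 ends]
  n15 'c': b→16
  n16 'cb': ·  [P4 ends]
  n17 'aac': b→18
  n18 'aacb': ·  [P6 ends]
  n19 'ac': ·  [P7 ends]

BFS fail/out derivation:
  fail(1) 'a': from fail(0)=0 chase 'a': 0 ⇒ 0;  out={5}∪out(0)={5}
  fail(4) 'b': from fail(0)=0 chase 'b': 0 ⇒ 0;  out=∅∪out(0)=∅
  fail(15) 'c': from fail(0)=0 chase 'c': 0 ⇒ 0;  out=∅∪out(0)=∅
  fail(2) 'ab': from fail(1)=0 chase 'b': 0 ⇒ 4;  out=∅∪out(4)=∅
  fail(5) 'ba': from fail(4)=0 chase 'a': 0 ⇒ 1;  out=∅∪out(1)={5}
  fail(7) 'bb': from fail(4)=0 chase 'b': 0 ⇒ 4;  out=∅∪out(4)=∅
  fail(10) 'aa': from fail(1)=0 chase 'a': 0 ⇒ 1;  out=∅∪out(1)={5}
  fail(16) 'cb': from fail(15)=0 chase 'b': 0 ⇒ 4;  out={4}∪out(4)={4}
  fail(19) 'ac': from fail(1)=0 chase 'c': 0 ⇒ 15;  out={7}∪out(15)={7}
  fail(3) 'abc': from fail(2)=4 chase 'c': 4→0 ⇒ 15;  out={0}∪out(15)={0}
  fail(6) 'bac': from fail(5)=1 chase 'c': 1 ⇒ 19;  out={1}∪out(19)={1,7}
  fail(8) 'bba': from fail(7)=4 chase 'a': 4 ⇒ 5;  out=∅∪out(5)={5}
  fail(11) 'aaa': from fail(10)=1 chase 'a': 1 ⇒ 10;  out=∅∪out(10)={5}
  fail(17) 'aac': from fail(10)=1 chase 'c': 1 ⇒ 19;  out=∅∪out(19)={7}
  fail(9) 'bbac': from fail(8)=5 chase 'c': 5 ⇒ 6;  out={2}∪out(6)={1,2,7}
  fail(12) 'aaac': from fail(11)=10 chase 'c': 10 ⇒ 17;  out=∅∪out(17)={7}
  fail(18) 'aacb': from fail(17)=19 chase 'b': 19→15 ⇒ 16;  out={6}∪out(16)={4,6}
  fail(13) 'aaaca': from fail(12)=17 chase 'a': 17→19→15→0 ⇒ 1;  out=∅∪out(1)={5}
  fail(14) 'aaacab': from fail(13)=1 chase 'b': 1 ⇒ 2;  out={3}∪out(2)={3}

Scan:
i=0 'b': node 0→4
i=1 'a': node 4→5  emit P5@[1:1]
i=2 'b': node 5→2 (via fail)
i=3 'c': node 2→3  emit P0@[1:3]
i=4 'b': node 3→16 (via fail)  emit P4@[3:4]
i=5 'a': node 16→5 (via fail)  emit P5@[5:5]
i=6 'c': node 5→6  emit P1@[4:6],P7@[5:6]
i=7 'b': node 6→16 (via fail)  emit P4@[6:7]
i=8 'b': node 16→7 (via fail)
i=9 'a': node 7→8  emit P5@[9:9]
i=10 'a': node 8→10 (via fail)  emit P5@[10:10]
i=11 'a': node 10→11  emit P5@[11:11]
i=12 'c': node 11→12  emit P7@[11:12]
i=13 'a': node 12→13  emit P5@[13:13]
i=14 'b': node 13→14  emit P3@[9:14]
i=15 'b': node 14→7 (via fail)
i=16 'a': node 7→8  emit P5@[16:16]
i=17 'a': node 8→10 (via fail)  emit P5@[17:17]
i=18 'c': node 10→17  emit P7@[17:18]
i=19 'b': node 17→18  emit P4@[18:19],P6@[16:19]
i=20 'c': node 18→15 (via fail)
i=21 'a': node 15→1 (via fail)  emit P5@[21:21]
i=22 'b': node 1→2
i=23 'b': node 2→7 (via fail)
i=24 'a': node 7→8  emit P5@[24:24]
i=25 'b': node 8→2 (via fail)
i=26 'c': node 2→3  emit P0@[24:26]
i=27 'a': node 3→1 (via fail)  emit P5@[27:27]
i=28 'c': node 1→19  emit P7@[27:28]
i=29 'c': node 19→15 (via fail)
i=30 'b': node 15→16  emit P4@[29:30]
i=31 'b': node 16→7 (via fail)
i=32 'c': node 7→15 (via fail)
i=33 'b': node 15→16  emit P4@[32:33]
i=34 'b': node 16→7 (via fail)
i=35 'b': node 7→7 (via fail)
i=36 'b': node 7→7 (via fail)
i=37 'a': node 7→8  emit P5@[37:37]
i=38 'c': node 8→9  emit P1@[36:38],P2@[35:38],P7@[37:38]
i=39 'a': node 9→1 (via fail)  emit P5@[39:39]
i=40 'c': node 1→19  emit P7@[39:40]
i=41 'c': node 19→15 (via fail)
i=42 'b': node 15→16  emit P4@[41:42]
i=43 'b': node 16→7 (via fail)
i=44 'a': node 7→8  emit P5@[44:44]
i=45 'c': node 8→9  emit P1@[43:45],P2@[42:45],P7@[44:45]
i=46 'c': node 9→15 (via fail)

Result: [[1,5],[3,0],[4,4],[5,5],[6,1],[6,7],[7,4],[9,5],[10,5],[11,5],[12,7],[13,5],[14,3],[16,5],[17,5],[18,7],[19,4],[19,6],[21,5],[24,5],[26,0],[27,5],[28,7],[30,4],[33,4],[37,5],[38,1],[38,2],[38,7],[39,5],[40,7],[42,4],[44,5],[45,1],[45,2],[45,7]]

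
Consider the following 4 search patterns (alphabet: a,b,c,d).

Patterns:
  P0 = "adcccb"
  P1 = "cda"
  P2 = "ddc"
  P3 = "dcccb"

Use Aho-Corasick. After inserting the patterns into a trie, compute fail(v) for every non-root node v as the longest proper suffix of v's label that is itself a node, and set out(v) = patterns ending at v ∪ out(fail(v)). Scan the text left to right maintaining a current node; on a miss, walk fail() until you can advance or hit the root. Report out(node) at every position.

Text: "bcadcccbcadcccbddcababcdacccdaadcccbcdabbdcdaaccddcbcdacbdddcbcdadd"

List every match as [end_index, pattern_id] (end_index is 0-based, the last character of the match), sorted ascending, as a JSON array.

Build automaton:
Trie (insert patterns):
  0='ε' goto a→1 c→7 d→10
  1='a' goto d→2
  2='ad' goto c→3
  3='adc' goto c→4
  4='adcc' goto c→5
  5='adccc' goto b→6
  6='adcccb' goto ·  ←P0
  7='c' goto d→8
  8='cd' goto a→9
  9='cda' goto ·  ←P1
  10='d' goto c→13 d→11
  11='dd' goto c→12
  12='ddc' goto ·  ←P2
  13='dc' goto c→14
  14='dcc' goto c→15
  15='dccc' goto b→16
  16='dcccb' goto ·  ←P3

Failure links (BFS by depth):
  fail(1) 'a': from fail(0)=0 chase 'a': 0 ⇒ 0;  out=∅∪out(0)=∅
  fail(7) 'c': from fail(0)=0 chase 'c': 0 ⇒ 0;  out=∅∪out(0)=∅
  fail(10) 'd': from fail(0)=0 chase 'd': 0 ⇒ 0;  out=∅∪out(0)=∅
  fail(2) 'ad': from fail(1)=0 chase 'd': 0 ⇒ 10;  out=∅∪out(10)=∅
  fail(8) 'cd': from fail(7)=0 chase 'd': 0 ⇒ 10;  out=∅∪out(10)=∅
  fail(11) 'dd': from fail(10)=0 chase 'd': 0 ⇒ 10;  out=∅∪out(10)=∅
  fail(13) 'dc': from fail(10)=0 chase 'c': 0 ⇒ 7;  out=∅∪out(7)=∅
  fail(3) 'adc': from fail(2)=10 chase 'c': 10 ⇒ 13;  out=∅∪out(13)=∅
  fail(9) 'cda': from fail(8)=10 chase 'a': 10→0 ⇒ 1;  out={1}∪out(1)={1}
  fail(12) 'ddc': from fail(11)=10 chase 'c': 10 ⇒ 13;  out={2}∪out(13)={2}
  fail(14) 'dcc': from fail(13)=7 chase 'c': 7→0 ⇒ 7;  out=∅∪out(7)=∅
  fail(4) 'adcc': from fail(3)=13 chase 'c': 13 ⇒ 14;  out=∅∪out(14)=∅
  fail(15) 'dccc': from fail(14)=7 chase 'c': 7→0 ⇒ 7;  out=∅∪out(7)=∅
  fail(5) 'adccc': from fail(4)=14 chase 'c': 14 ⇒ 15;  out=∅∪out(15)=∅
  fail(16) 'dcccb': from fail(15)=7 chase 'b': 7→0 ⇒ 0;  out={3}∪out(0)={3}
  fail(6) 'adcccb': from fail(5)=15 chase 'b': 15 ⇒ 16;  out={0}∪out(16)={0,3}

Text stream:
[0] read 'b'  n0⇒n0
[1] read 'c'  n0⇒n7
[2] read 'a'  n7⇒n1 (via fail)
[3] read 'd'  n1⇒n2
[4] read 'c'  n2⇒n3
[5] read 'c'  n3⇒n4
[6] read 'c'  n4⇒n5
[7] read 'b'  n5⇒n6  emit P0@[2:7],P3@[3:7]
[8] read 'c'  n6⇒n7 (via fail)
[9] read 'a'  n7⇒n1 (via fail)
[10] read 'd'  n1⇒n2
[11] read 'c'  n2⇒n3
[12] read 'c'  n3⇒n4
[13] read 'c'  n4⇒n5
[14] read 'b'  n5⇒n6  emit P0@[9:14],P3@[10:14]
[15] read 'd'  n6⇒n10 (via fail)
[16] read 'd'  n10⇒n11
[17] read 'c'  n11⇒n12  emit P2@[15:17]
[18] read 'a'  n12⇒n1 (via fail)
[19] read 'b'  n1⇒n0 (via fail)
[20] read 'a'  n0⇒n1
[21] read 'b'  n1⇒n0 (via fail)
[22] read 'c'  n0⇒n7
[23] read 'd'  n7⇒n8
[24] read 'a'  n8⇒n9  emit P1@[22:24]
[25] read 'c'  n9⇒n7 (via fail)
[26] read 'c'  n7⇒n7 (via fail)
[27] read 'c'  n7⇒n7 (via fail)
[28] read 'd'  n7⇒n8
[29] read 'a'  n8⇒n9  emit P1@[27:29]
[30] read 'a'  n9⇒n1 (via fail)
[31] read 'd'  n1⇒n2
[32] read 'c'  n2⇒n3
[33] read 'c'  n3⇒n4
[34] read 'c'  n4⇒n5
[35] read 'b'  n5⇒n6  emit P0@[30:35],P3@[31:35]
[36] read 'c'  n6⇒n7 (via fail)
[37] read 'd'  n7⇒n8
[38] read 'a'  n8⇒n9  emit P1@[36:38]
[39] read 'b'  n9⇒n0 (via fail)
[40] read 'b'  n0⇒n0
[41] read 'd'  n0⇒n10
[42] read 'c'  n10⇒n13
[43] read 'd'  n13⇒n8 (via fail)
[44] read 'a'  n8⇒n9  emit P1@[42:44]
[45] read 'a'  n9⇒n1 (via fail)
[46] read 'c'  n1⇒n7 (via fail)
[47] read 'c'  n7⇒n7 (via fail)
[48] read 'd'  n7⇒n8
[49] read 'd'  n8⇒n11 (via fail)
[50] read 'c'  n11⇒n12  emit P2@[48:50]
[51] read 'b'  n12⇒n0 (via fail)
[52] read 'c'  n0⇒n7
[53] read 'd'  n7⇒n8
[54] read 'a'  n8⇒n9  emit P1@[52:54]
[55] read 'c'  n9⇒n7 (via fail)
[56] read 'b'  n7⇒n0 (via fail)
[57] read 'd'  n0⇒n10
[58] read 'd'  n10⇒n11
[59] read 'd'  n11⇒n11 (via fail)
[60] read 'c'  n11⇒n12  emit P2@[58:60]
[61] read 'b'  n12⇒n0 (via fail)
[62] read 'c'  n0⇒n7
[63] read 'd'  n7⇒n8
[64] read 'a'  n8⇒n9  emit P1@[62:64]
[65] read 'd'  n9⇒n2 (via fail)
[66] read 'd'  n2⇒n11 (via fail)

Result: [[7,0],[7,3],[14,0],[14,3],[17,2],[24,1],[29,1],[35,0],[35,3],[38,1],[44,1],[50,2],[54,1],[60,2],[64,1]]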